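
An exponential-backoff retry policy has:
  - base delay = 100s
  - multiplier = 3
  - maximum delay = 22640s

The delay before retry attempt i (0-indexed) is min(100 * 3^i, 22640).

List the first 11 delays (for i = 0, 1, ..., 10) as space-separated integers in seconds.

Answer: 100 300 900 2700 8100 22640 22640 22640 22640 22640 22640

Derivation:
Computing each delay:
  i=0: min(100*3^0, 22640) = 100
  i=1: min(100*3^1, 22640) = 300
  i=2: min(100*3^2, 22640) = 900
  i=3: min(100*3^3, 22640) = 2700
  i=4: min(100*3^4, 22640) = 8100
  i=5: min(100*3^5, 22640) = 22640
  i=6: min(100*3^6, 22640) = 22640
  i=7: min(100*3^7, 22640) = 22640
  i=8: min(100*3^8, 22640) = 22640
  i=9: min(100*3^9, 22640) = 22640
  i=10: min(100*3^10, 22640) = 22640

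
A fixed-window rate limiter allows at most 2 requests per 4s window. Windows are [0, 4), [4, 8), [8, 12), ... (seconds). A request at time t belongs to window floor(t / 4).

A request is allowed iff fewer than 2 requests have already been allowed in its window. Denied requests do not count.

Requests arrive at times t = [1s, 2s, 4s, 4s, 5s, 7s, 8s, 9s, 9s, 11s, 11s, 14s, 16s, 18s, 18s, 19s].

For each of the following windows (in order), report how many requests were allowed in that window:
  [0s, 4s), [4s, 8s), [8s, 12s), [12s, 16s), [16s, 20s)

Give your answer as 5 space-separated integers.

Processing requests:
  req#1 t=1s (window 0): ALLOW
  req#2 t=2s (window 0): ALLOW
  req#3 t=4s (window 1): ALLOW
  req#4 t=4s (window 1): ALLOW
  req#5 t=5s (window 1): DENY
  req#6 t=7s (window 1): DENY
  req#7 t=8s (window 2): ALLOW
  req#8 t=9s (window 2): ALLOW
  req#9 t=9s (window 2): DENY
  req#10 t=11s (window 2): DENY
  req#11 t=11s (window 2): DENY
  req#12 t=14s (window 3): ALLOW
  req#13 t=16s (window 4): ALLOW
  req#14 t=18s (window 4): ALLOW
  req#15 t=18s (window 4): DENY
  req#16 t=19s (window 4): DENY

Allowed counts by window: 2 2 2 1 2

Answer: 2 2 2 1 2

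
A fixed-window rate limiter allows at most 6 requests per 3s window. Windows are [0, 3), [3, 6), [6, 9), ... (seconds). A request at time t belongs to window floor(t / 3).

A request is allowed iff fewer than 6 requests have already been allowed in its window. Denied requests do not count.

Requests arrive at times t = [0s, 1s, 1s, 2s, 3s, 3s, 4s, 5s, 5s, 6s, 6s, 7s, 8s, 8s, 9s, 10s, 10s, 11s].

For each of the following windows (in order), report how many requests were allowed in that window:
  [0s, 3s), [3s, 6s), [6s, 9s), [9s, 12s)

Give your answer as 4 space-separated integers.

Processing requests:
  req#1 t=0s (window 0): ALLOW
  req#2 t=1s (window 0): ALLOW
  req#3 t=1s (window 0): ALLOW
  req#4 t=2s (window 0): ALLOW
  req#5 t=3s (window 1): ALLOW
  req#6 t=3s (window 1): ALLOW
  req#7 t=4s (window 1): ALLOW
  req#8 t=5s (window 1): ALLOW
  req#9 t=5s (window 1): ALLOW
  req#10 t=6s (window 2): ALLOW
  req#11 t=6s (window 2): ALLOW
  req#12 t=7s (window 2): ALLOW
  req#13 t=8s (window 2): ALLOW
  req#14 t=8s (window 2): ALLOW
  req#15 t=9s (window 3): ALLOW
  req#16 t=10s (window 3): ALLOW
  req#17 t=10s (window 3): ALLOW
  req#18 t=11s (window 3): ALLOW

Allowed counts by window: 4 5 5 4

Answer: 4 5 5 4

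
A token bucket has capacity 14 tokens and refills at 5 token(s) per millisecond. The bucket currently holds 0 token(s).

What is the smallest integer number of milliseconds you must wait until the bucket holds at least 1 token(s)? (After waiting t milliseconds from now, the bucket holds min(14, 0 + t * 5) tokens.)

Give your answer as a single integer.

Answer: 1

Derivation:
Need 0 + t * 5 >= 1, so t >= 1/5.
Smallest integer t = ceil(1/5) = 1.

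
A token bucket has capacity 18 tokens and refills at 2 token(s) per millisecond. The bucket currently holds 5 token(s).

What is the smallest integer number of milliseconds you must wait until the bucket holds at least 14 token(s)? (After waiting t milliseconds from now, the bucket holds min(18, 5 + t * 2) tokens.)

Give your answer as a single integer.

Answer: 5

Derivation:
Need 5 + t * 2 >= 14, so t >= 9/2.
Smallest integer t = ceil(9/2) = 5.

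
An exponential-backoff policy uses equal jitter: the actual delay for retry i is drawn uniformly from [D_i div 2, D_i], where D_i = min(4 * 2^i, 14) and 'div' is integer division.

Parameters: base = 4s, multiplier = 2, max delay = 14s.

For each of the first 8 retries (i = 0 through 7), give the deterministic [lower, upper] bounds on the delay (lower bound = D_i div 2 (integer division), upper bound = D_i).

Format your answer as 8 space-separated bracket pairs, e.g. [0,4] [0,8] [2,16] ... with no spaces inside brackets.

Answer: [2,4] [4,8] [7,14] [7,14] [7,14] [7,14] [7,14] [7,14]

Derivation:
Computing bounds per retry:
  i=0: D_i=min(4*2^0,14)=4, bounds=[2,4]
  i=1: D_i=min(4*2^1,14)=8, bounds=[4,8]
  i=2: D_i=min(4*2^2,14)=14, bounds=[7,14]
  i=3: D_i=min(4*2^3,14)=14, bounds=[7,14]
  i=4: D_i=min(4*2^4,14)=14, bounds=[7,14]
  i=5: D_i=min(4*2^5,14)=14, bounds=[7,14]
  i=6: D_i=min(4*2^6,14)=14, bounds=[7,14]
  i=7: D_i=min(4*2^7,14)=14, bounds=[7,14]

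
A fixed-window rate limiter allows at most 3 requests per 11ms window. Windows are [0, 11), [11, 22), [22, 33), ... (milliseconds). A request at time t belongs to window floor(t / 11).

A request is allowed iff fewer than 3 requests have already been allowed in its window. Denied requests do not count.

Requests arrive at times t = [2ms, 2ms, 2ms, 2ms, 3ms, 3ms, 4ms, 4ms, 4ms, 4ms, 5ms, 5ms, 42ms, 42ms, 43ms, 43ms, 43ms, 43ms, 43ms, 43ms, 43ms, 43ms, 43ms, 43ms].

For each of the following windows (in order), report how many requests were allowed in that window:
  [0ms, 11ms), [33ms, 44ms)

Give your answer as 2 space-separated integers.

Answer: 3 3

Derivation:
Processing requests:
  req#1 t=2ms (window 0): ALLOW
  req#2 t=2ms (window 0): ALLOW
  req#3 t=2ms (window 0): ALLOW
  req#4 t=2ms (window 0): DENY
  req#5 t=3ms (window 0): DENY
  req#6 t=3ms (window 0): DENY
  req#7 t=4ms (window 0): DENY
  req#8 t=4ms (window 0): DENY
  req#9 t=4ms (window 0): DENY
  req#10 t=4ms (window 0): DENY
  req#11 t=5ms (window 0): DENY
  req#12 t=5ms (window 0): DENY
  req#13 t=42ms (window 3): ALLOW
  req#14 t=42ms (window 3): ALLOW
  req#15 t=43ms (window 3): ALLOW
  req#16 t=43ms (window 3): DENY
  req#17 t=43ms (window 3): DENY
  req#18 t=43ms (window 3): DENY
  req#19 t=43ms (window 3): DENY
  req#20 t=43ms (window 3): DENY
  req#21 t=43ms (window 3): DENY
  req#22 t=43ms (window 3): DENY
  req#23 t=43ms (window 3): DENY
  req#24 t=43ms (window 3): DENY

Allowed counts by window: 3 3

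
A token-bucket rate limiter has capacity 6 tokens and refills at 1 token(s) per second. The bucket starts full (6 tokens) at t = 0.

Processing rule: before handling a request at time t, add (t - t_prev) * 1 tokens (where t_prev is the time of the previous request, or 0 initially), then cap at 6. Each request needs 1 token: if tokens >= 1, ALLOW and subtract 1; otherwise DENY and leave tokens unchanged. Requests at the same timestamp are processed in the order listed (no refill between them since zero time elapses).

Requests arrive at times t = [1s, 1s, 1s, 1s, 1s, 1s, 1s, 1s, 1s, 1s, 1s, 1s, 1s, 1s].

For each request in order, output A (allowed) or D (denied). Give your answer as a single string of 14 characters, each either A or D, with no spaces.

Simulating step by step:
  req#1 t=1s: ALLOW
  req#2 t=1s: ALLOW
  req#3 t=1s: ALLOW
  req#4 t=1s: ALLOW
  req#5 t=1s: ALLOW
  req#6 t=1s: ALLOW
  req#7 t=1s: DENY
  req#8 t=1s: DENY
  req#9 t=1s: DENY
  req#10 t=1s: DENY
  req#11 t=1s: DENY
  req#12 t=1s: DENY
  req#13 t=1s: DENY
  req#14 t=1s: DENY

Answer: AAAAAADDDDDDDD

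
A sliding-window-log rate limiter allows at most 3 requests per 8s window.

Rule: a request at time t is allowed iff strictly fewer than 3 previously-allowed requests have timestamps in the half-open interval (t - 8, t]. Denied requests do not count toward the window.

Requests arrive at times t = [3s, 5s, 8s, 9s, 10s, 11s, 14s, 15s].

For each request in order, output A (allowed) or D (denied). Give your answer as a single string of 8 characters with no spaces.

Tracking allowed requests in the window:
  req#1 t=3s: ALLOW
  req#2 t=5s: ALLOW
  req#3 t=8s: ALLOW
  req#4 t=9s: DENY
  req#5 t=10s: DENY
  req#6 t=11s: ALLOW
  req#7 t=14s: ALLOW
  req#8 t=15s: DENY

Answer: AAADDAAD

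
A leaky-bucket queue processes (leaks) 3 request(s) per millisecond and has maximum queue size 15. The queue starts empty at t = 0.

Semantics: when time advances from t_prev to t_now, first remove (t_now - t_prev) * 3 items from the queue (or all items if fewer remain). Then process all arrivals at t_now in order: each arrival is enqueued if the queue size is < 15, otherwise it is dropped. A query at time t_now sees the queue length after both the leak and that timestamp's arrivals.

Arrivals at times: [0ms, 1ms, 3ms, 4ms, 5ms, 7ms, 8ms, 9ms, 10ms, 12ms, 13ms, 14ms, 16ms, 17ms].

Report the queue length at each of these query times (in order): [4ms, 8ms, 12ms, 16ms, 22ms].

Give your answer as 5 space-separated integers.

Queue lengths at query times:
  query t=4ms: backlog = 1
  query t=8ms: backlog = 1
  query t=12ms: backlog = 1
  query t=16ms: backlog = 1
  query t=22ms: backlog = 0

Answer: 1 1 1 1 0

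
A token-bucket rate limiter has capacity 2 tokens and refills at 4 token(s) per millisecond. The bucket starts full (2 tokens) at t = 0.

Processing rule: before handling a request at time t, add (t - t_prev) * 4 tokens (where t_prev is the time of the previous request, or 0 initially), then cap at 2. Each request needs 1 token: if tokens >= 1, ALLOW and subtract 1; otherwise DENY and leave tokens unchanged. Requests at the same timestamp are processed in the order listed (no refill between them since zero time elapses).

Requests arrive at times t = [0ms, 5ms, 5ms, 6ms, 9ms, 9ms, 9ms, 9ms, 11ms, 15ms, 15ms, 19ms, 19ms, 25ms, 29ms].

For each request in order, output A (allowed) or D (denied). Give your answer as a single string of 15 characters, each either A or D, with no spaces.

Simulating step by step:
  req#1 t=0ms: ALLOW
  req#2 t=5ms: ALLOW
  req#3 t=5ms: ALLOW
  req#4 t=6ms: ALLOW
  req#5 t=9ms: ALLOW
  req#6 t=9ms: ALLOW
  req#7 t=9ms: DENY
  req#8 t=9ms: DENY
  req#9 t=11ms: ALLOW
  req#10 t=15ms: ALLOW
  req#11 t=15ms: ALLOW
  req#12 t=19ms: ALLOW
  req#13 t=19ms: ALLOW
  req#14 t=25ms: ALLOW
  req#15 t=29ms: ALLOW

Answer: AAAAAADDAAAAAAA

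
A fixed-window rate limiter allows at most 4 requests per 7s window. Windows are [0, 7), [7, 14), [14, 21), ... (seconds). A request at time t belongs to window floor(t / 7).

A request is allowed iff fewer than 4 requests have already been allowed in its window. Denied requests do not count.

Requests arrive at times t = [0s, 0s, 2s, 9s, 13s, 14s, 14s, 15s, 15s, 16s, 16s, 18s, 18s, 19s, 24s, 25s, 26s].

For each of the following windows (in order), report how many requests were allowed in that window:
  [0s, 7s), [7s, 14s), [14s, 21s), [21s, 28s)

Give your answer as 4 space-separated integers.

Answer: 3 2 4 3

Derivation:
Processing requests:
  req#1 t=0s (window 0): ALLOW
  req#2 t=0s (window 0): ALLOW
  req#3 t=2s (window 0): ALLOW
  req#4 t=9s (window 1): ALLOW
  req#5 t=13s (window 1): ALLOW
  req#6 t=14s (window 2): ALLOW
  req#7 t=14s (window 2): ALLOW
  req#8 t=15s (window 2): ALLOW
  req#9 t=15s (window 2): ALLOW
  req#10 t=16s (window 2): DENY
  req#11 t=16s (window 2): DENY
  req#12 t=18s (window 2): DENY
  req#13 t=18s (window 2): DENY
  req#14 t=19s (window 2): DENY
  req#15 t=24s (window 3): ALLOW
  req#16 t=25s (window 3): ALLOW
  req#17 t=26s (window 3): ALLOW

Allowed counts by window: 3 2 4 3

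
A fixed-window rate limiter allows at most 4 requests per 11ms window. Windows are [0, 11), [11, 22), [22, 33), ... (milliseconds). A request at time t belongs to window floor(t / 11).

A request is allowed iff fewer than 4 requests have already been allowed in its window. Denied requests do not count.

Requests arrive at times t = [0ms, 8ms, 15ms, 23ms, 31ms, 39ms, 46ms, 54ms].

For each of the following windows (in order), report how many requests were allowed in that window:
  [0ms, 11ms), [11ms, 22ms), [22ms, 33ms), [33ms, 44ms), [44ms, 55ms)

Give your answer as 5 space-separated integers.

Processing requests:
  req#1 t=0ms (window 0): ALLOW
  req#2 t=8ms (window 0): ALLOW
  req#3 t=15ms (window 1): ALLOW
  req#4 t=23ms (window 2): ALLOW
  req#5 t=31ms (window 2): ALLOW
  req#6 t=39ms (window 3): ALLOW
  req#7 t=46ms (window 4): ALLOW
  req#8 t=54ms (window 4): ALLOW

Allowed counts by window: 2 1 2 1 2

Answer: 2 1 2 1 2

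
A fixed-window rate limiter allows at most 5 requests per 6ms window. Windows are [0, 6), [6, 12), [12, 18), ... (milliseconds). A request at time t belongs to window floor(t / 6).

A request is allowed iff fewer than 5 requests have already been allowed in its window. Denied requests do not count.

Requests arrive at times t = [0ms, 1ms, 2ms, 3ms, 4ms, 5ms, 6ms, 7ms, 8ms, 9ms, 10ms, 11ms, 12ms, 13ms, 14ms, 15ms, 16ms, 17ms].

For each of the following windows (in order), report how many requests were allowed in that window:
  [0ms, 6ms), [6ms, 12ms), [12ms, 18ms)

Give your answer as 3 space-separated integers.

Answer: 5 5 5

Derivation:
Processing requests:
  req#1 t=0ms (window 0): ALLOW
  req#2 t=1ms (window 0): ALLOW
  req#3 t=2ms (window 0): ALLOW
  req#4 t=3ms (window 0): ALLOW
  req#5 t=4ms (window 0): ALLOW
  req#6 t=5ms (window 0): DENY
  req#7 t=6ms (window 1): ALLOW
  req#8 t=7ms (window 1): ALLOW
  req#9 t=8ms (window 1): ALLOW
  req#10 t=9ms (window 1): ALLOW
  req#11 t=10ms (window 1): ALLOW
  req#12 t=11ms (window 1): DENY
  req#13 t=12ms (window 2): ALLOW
  req#14 t=13ms (window 2): ALLOW
  req#15 t=14ms (window 2): ALLOW
  req#16 t=15ms (window 2): ALLOW
  req#17 t=16ms (window 2): ALLOW
  req#18 t=17ms (window 2): DENY

Allowed counts by window: 5 5 5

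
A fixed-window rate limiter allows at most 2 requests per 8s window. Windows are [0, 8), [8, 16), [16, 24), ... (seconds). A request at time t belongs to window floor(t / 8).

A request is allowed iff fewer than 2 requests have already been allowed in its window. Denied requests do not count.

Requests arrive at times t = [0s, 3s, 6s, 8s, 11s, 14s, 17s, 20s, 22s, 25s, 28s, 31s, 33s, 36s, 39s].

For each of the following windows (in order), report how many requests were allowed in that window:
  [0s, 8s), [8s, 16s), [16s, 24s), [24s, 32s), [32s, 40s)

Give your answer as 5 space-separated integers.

Answer: 2 2 2 2 2

Derivation:
Processing requests:
  req#1 t=0s (window 0): ALLOW
  req#2 t=3s (window 0): ALLOW
  req#3 t=6s (window 0): DENY
  req#4 t=8s (window 1): ALLOW
  req#5 t=11s (window 1): ALLOW
  req#6 t=14s (window 1): DENY
  req#7 t=17s (window 2): ALLOW
  req#8 t=20s (window 2): ALLOW
  req#9 t=22s (window 2): DENY
  req#10 t=25s (window 3): ALLOW
  req#11 t=28s (window 3): ALLOW
  req#12 t=31s (window 3): DENY
  req#13 t=33s (window 4): ALLOW
  req#14 t=36s (window 4): ALLOW
  req#15 t=39s (window 4): DENY

Allowed counts by window: 2 2 2 2 2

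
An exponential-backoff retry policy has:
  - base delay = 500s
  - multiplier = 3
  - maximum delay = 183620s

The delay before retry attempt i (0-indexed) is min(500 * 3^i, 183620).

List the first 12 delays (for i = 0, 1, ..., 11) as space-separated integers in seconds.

Answer: 500 1500 4500 13500 40500 121500 183620 183620 183620 183620 183620 183620

Derivation:
Computing each delay:
  i=0: min(500*3^0, 183620) = 500
  i=1: min(500*3^1, 183620) = 1500
  i=2: min(500*3^2, 183620) = 4500
  i=3: min(500*3^3, 183620) = 13500
  i=4: min(500*3^4, 183620) = 40500
  i=5: min(500*3^5, 183620) = 121500
  i=6: min(500*3^6, 183620) = 183620
  i=7: min(500*3^7, 183620) = 183620
  i=8: min(500*3^8, 183620) = 183620
  i=9: min(500*3^9, 183620) = 183620
  i=10: min(500*3^10, 183620) = 183620
  i=11: min(500*3^11, 183620) = 183620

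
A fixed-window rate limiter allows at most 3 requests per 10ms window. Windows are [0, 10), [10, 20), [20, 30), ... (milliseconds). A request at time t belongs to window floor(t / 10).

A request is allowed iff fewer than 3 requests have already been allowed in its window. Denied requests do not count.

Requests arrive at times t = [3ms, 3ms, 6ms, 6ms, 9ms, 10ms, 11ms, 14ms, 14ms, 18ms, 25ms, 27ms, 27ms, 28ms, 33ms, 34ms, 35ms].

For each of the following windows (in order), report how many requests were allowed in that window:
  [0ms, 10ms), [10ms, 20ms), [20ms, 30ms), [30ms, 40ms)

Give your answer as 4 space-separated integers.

Answer: 3 3 3 3

Derivation:
Processing requests:
  req#1 t=3ms (window 0): ALLOW
  req#2 t=3ms (window 0): ALLOW
  req#3 t=6ms (window 0): ALLOW
  req#4 t=6ms (window 0): DENY
  req#5 t=9ms (window 0): DENY
  req#6 t=10ms (window 1): ALLOW
  req#7 t=11ms (window 1): ALLOW
  req#8 t=14ms (window 1): ALLOW
  req#9 t=14ms (window 1): DENY
  req#10 t=18ms (window 1): DENY
  req#11 t=25ms (window 2): ALLOW
  req#12 t=27ms (window 2): ALLOW
  req#13 t=27ms (window 2): ALLOW
  req#14 t=28ms (window 2): DENY
  req#15 t=33ms (window 3): ALLOW
  req#16 t=34ms (window 3): ALLOW
  req#17 t=35ms (window 3): ALLOW

Allowed counts by window: 3 3 3 3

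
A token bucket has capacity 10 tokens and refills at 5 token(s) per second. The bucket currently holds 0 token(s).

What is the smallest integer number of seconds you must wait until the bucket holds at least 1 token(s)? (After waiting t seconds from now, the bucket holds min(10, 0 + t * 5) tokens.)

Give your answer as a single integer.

Answer: 1

Derivation:
Need 0 + t * 5 >= 1, so t >= 1/5.
Smallest integer t = ceil(1/5) = 1.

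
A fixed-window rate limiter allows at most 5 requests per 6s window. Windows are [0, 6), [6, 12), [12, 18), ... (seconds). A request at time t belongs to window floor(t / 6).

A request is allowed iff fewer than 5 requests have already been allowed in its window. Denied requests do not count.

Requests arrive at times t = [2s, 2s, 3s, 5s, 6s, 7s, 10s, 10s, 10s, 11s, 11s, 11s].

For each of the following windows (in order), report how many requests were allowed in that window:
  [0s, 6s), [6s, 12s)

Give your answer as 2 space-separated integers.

Processing requests:
  req#1 t=2s (window 0): ALLOW
  req#2 t=2s (window 0): ALLOW
  req#3 t=3s (window 0): ALLOW
  req#4 t=5s (window 0): ALLOW
  req#5 t=6s (window 1): ALLOW
  req#6 t=7s (window 1): ALLOW
  req#7 t=10s (window 1): ALLOW
  req#8 t=10s (window 1): ALLOW
  req#9 t=10s (window 1): ALLOW
  req#10 t=11s (window 1): DENY
  req#11 t=11s (window 1): DENY
  req#12 t=11s (window 1): DENY

Allowed counts by window: 4 5

Answer: 4 5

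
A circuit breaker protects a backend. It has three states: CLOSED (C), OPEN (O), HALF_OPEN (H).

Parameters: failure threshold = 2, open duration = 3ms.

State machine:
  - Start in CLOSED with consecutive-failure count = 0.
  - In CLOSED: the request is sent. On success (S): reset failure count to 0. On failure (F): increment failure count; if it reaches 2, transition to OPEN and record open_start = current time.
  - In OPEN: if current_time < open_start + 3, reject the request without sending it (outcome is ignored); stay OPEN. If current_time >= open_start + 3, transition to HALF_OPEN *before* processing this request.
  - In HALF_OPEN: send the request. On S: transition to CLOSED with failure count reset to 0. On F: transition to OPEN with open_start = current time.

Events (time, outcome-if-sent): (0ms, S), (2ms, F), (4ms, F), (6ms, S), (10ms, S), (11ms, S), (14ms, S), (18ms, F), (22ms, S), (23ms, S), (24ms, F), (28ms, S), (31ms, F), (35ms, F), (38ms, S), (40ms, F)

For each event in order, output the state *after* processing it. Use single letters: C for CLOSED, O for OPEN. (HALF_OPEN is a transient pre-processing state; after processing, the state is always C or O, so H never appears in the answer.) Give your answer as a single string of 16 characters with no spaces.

Answer: CCOOCCCCCCCCCOCC

Derivation:
State after each event:
  event#1 t=0ms outcome=S: state=CLOSED
  event#2 t=2ms outcome=F: state=CLOSED
  event#3 t=4ms outcome=F: state=OPEN
  event#4 t=6ms outcome=S: state=OPEN
  event#5 t=10ms outcome=S: state=CLOSED
  event#6 t=11ms outcome=S: state=CLOSED
  event#7 t=14ms outcome=S: state=CLOSED
  event#8 t=18ms outcome=F: state=CLOSED
  event#9 t=22ms outcome=S: state=CLOSED
  event#10 t=23ms outcome=S: state=CLOSED
  event#11 t=24ms outcome=F: state=CLOSED
  event#12 t=28ms outcome=S: state=CLOSED
  event#13 t=31ms outcome=F: state=CLOSED
  event#14 t=35ms outcome=F: state=OPEN
  event#15 t=38ms outcome=S: state=CLOSED
  event#16 t=40ms outcome=F: state=CLOSED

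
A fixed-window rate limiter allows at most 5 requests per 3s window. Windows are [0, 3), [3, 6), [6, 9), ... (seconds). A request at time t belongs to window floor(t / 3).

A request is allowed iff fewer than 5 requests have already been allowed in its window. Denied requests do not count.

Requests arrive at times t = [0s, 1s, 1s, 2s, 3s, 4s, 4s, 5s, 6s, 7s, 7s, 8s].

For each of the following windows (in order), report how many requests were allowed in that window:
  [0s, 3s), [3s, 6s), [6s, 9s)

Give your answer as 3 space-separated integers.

Processing requests:
  req#1 t=0s (window 0): ALLOW
  req#2 t=1s (window 0): ALLOW
  req#3 t=1s (window 0): ALLOW
  req#4 t=2s (window 0): ALLOW
  req#5 t=3s (window 1): ALLOW
  req#6 t=4s (window 1): ALLOW
  req#7 t=4s (window 1): ALLOW
  req#8 t=5s (window 1): ALLOW
  req#9 t=6s (window 2): ALLOW
  req#10 t=7s (window 2): ALLOW
  req#11 t=7s (window 2): ALLOW
  req#12 t=8s (window 2): ALLOW

Allowed counts by window: 4 4 4

Answer: 4 4 4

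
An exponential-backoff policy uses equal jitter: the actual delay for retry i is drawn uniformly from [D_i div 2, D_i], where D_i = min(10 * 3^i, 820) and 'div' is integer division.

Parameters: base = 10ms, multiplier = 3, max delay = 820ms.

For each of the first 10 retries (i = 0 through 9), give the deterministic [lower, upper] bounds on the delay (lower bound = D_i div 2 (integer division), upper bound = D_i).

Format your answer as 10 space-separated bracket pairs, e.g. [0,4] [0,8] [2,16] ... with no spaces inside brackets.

Answer: [5,10] [15,30] [45,90] [135,270] [405,810] [410,820] [410,820] [410,820] [410,820] [410,820]

Derivation:
Computing bounds per retry:
  i=0: D_i=min(10*3^0,820)=10, bounds=[5,10]
  i=1: D_i=min(10*3^1,820)=30, bounds=[15,30]
  i=2: D_i=min(10*3^2,820)=90, bounds=[45,90]
  i=3: D_i=min(10*3^3,820)=270, bounds=[135,270]
  i=4: D_i=min(10*3^4,820)=810, bounds=[405,810]
  i=5: D_i=min(10*3^5,820)=820, bounds=[410,820]
  i=6: D_i=min(10*3^6,820)=820, bounds=[410,820]
  i=7: D_i=min(10*3^7,820)=820, bounds=[410,820]
  i=8: D_i=min(10*3^8,820)=820, bounds=[410,820]
  i=9: D_i=min(10*3^9,820)=820, bounds=[410,820]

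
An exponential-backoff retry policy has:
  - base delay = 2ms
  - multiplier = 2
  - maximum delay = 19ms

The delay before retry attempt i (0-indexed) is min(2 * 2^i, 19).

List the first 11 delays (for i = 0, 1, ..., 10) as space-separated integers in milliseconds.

Computing each delay:
  i=0: min(2*2^0, 19) = 2
  i=1: min(2*2^1, 19) = 4
  i=2: min(2*2^2, 19) = 8
  i=3: min(2*2^3, 19) = 16
  i=4: min(2*2^4, 19) = 19
  i=5: min(2*2^5, 19) = 19
  i=6: min(2*2^6, 19) = 19
  i=7: min(2*2^7, 19) = 19
  i=8: min(2*2^8, 19) = 19
  i=9: min(2*2^9, 19) = 19
  i=10: min(2*2^10, 19) = 19

Answer: 2 4 8 16 19 19 19 19 19 19 19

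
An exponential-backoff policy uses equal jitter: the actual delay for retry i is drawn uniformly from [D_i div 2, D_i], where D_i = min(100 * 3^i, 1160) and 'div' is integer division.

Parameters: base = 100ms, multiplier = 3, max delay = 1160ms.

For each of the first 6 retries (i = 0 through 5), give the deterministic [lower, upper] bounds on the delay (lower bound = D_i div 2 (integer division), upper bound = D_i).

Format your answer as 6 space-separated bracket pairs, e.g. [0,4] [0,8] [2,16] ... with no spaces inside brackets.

Answer: [50,100] [150,300] [450,900] [580,1160] [580,1160] [580,1160]

Derivation:
Computing bounds per retry:
  i=0: D_i=min(100*3^0,1160)=100, bounds=[50,100]
  i=1: D_i=min(100*3^1,1160)=300, bounds=[150,300]
  i=2: D_i=min(100*3^2,1160)=900, bounds=[450,900]
  i=3: D_i=min(100*3^3,1160)=1160, bounds=[580,1160]
  i=4: D_i=min(100*3^4,1160)=1160, bounds=[580,1160]
  i=5: D_i=min(100*3^5,1160)=1160, bounds=[580,1160]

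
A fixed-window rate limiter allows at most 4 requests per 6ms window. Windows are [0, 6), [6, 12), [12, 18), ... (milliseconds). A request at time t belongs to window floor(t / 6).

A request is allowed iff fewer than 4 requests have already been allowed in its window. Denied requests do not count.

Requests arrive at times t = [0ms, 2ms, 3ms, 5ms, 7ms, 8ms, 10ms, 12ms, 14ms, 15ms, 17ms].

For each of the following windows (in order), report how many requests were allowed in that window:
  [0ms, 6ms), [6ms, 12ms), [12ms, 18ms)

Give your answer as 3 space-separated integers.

Answer: 4 3 4

Derivation:
Processing requests:
  req#1 t=0ms (window 0): ALLOW
  req#2 t=2ms (window 0): ALLOW
  req#3 t=3ms (window 0): ALLOW
  req#4 t=5ms (window 0): ALLOW
  req#5 t=7ms (window 1): ALLOW
  req#6 t=8ms (window 1): ALLOW
  req#7 t=10ms (window 1): ALLOW
  req#8 t=12ms (window 2): ALLOW
  req#9 t=14ms (window 2): ALLOW
  req#10 t=15ms (window 2): ALLOW
  req#11 t=17ms (window 2): ALLOW

Allowed counts by window: 4 3 4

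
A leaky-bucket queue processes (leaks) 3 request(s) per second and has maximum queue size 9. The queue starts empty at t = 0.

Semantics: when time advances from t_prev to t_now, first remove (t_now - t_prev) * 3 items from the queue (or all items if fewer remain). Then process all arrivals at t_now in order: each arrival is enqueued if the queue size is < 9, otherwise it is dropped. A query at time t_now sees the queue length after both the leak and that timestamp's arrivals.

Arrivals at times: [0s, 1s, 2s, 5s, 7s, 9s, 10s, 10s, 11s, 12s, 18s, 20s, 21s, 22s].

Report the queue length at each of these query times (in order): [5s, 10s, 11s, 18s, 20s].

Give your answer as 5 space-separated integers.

Queue lengths at query times:
  query t=5s: backlog = 1
  query t=10s: backlog = 2
  query t=11s: backlog = 1
  query t=18s: backlog = 1
  query t=20s: backlog = 1

Answer: 1 2 1 1 1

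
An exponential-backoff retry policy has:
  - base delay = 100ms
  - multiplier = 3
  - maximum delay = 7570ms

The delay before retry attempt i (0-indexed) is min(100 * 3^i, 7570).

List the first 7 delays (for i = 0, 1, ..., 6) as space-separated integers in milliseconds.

Computing each delay:
  i=0: min(100*3^0, 7570) = 100
  i=1: min(100*3^1, 7570) = 300
  i=2: min(100*3^2, 7570) = 900
  i=3: min(100*3^3, 7570) = 2700
  i=4: min(100*3^4, 7570) = 7570
  i=5: min(100*3^5, 7570) = 7570
  i=6: min(100*3^6, 7570) = 7570

Answer: 100 300 900 2700 7570 7570 7570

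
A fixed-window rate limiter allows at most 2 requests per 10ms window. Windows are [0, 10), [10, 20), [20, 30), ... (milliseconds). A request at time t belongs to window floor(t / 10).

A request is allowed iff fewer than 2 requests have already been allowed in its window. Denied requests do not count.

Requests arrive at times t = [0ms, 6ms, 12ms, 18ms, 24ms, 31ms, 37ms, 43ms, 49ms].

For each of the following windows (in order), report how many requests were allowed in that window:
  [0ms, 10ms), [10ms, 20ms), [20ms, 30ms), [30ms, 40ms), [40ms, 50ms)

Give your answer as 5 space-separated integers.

Answer: 2 2 1 2 2

Derivation:
Processing requests:
  req#1 t=0ms (window 0): ALLOW
  req#2 t=6ms (window 0): ALLOW
  req#3 t=12ms (window 1): ALLOW
  req#4 t=18ms (window 1): ALLOW
  req#5 t=24ms (window 2): ALLOW
  req#6 t=31ms (window 3): ALLOW
  req#7 t=37ms (window 3): ALLOW
  req#8 t=43ms (window 4): ALLOW
  req#9 t=49ms (window 4): ALLOW

Allowed counts by window: 2 2 1 2 2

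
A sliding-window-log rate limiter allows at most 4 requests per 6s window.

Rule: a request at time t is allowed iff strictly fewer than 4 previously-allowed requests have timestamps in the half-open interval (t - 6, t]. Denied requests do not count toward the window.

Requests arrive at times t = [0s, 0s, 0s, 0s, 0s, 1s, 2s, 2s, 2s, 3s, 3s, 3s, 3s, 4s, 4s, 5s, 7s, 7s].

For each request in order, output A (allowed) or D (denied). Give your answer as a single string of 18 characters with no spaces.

Tracking allowed requests in the window:
  req#1 t=0s: ALLOW
  req#2 t=0s: ALLOW
  req#3 t=0s: ALLOW
  req#4 t=0s: ALLOW
  req#5 t=0s: DENY
  req#6 t=1s: DENY
  req#7 t=2s: DENY
  req#8 t=2s: DENY
  req#9 t=2s: DENY
  req#10 t=3s: DENY
  req#11 t=3s: DENY
  req#12 t=3s: DENY
  req#13 t=3s: DENY
  req#14 t=4s: DENY
  req#15 t=4s: DENY
  req#16 t=5s: DENY
  req#17 t=7s: ALLOW
  req#18 t=7s: ALLOW

Answer: AAAADDDDDDDDDDDDAA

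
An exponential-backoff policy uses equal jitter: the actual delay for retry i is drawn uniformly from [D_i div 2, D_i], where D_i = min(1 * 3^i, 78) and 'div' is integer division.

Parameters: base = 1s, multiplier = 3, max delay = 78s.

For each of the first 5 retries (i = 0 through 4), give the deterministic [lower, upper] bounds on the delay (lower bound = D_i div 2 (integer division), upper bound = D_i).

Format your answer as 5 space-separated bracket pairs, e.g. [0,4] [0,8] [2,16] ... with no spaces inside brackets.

Answer: [0,1] [1,3] [4,9] [13,27] [39,78]

Derivation:
Computing bounds per retry:
  i=0: D_i=min(1*3^0,78)=1, bounds=[0,1]
  i=1: D_i=min(1*3^1,78)=3, bounds=[1,3]
  i=2: D_i=min(1*3^2,78)=9, bounds=[4,9]
  i=3: D_i=min(1*3^3,78)=27, bounds=[13,27]
  i=4: D_i=min(1*3^4,78)=78, bounds=[39,78]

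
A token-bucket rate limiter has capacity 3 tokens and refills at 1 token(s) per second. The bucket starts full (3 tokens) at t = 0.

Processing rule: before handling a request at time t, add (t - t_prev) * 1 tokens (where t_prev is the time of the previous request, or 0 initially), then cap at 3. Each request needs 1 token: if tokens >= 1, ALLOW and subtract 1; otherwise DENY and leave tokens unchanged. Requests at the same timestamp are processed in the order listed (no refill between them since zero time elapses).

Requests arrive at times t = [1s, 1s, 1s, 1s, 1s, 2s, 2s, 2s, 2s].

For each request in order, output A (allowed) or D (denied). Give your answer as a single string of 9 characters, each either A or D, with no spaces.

Simulating step by step:
  req#1 t=1s: ALLOW
  req#2 t=1s: ALLOW
  req#3 t=1s: ALLOW
  req#4 t=1s: DENY
  req#5 t=1s: DENY
  req#6 t=2s: ALLOW
  req#7 t=2s: DENY
  req#8 t=2s: DENY
  req#9 t=2s: DENY

Answer: AAADDADDD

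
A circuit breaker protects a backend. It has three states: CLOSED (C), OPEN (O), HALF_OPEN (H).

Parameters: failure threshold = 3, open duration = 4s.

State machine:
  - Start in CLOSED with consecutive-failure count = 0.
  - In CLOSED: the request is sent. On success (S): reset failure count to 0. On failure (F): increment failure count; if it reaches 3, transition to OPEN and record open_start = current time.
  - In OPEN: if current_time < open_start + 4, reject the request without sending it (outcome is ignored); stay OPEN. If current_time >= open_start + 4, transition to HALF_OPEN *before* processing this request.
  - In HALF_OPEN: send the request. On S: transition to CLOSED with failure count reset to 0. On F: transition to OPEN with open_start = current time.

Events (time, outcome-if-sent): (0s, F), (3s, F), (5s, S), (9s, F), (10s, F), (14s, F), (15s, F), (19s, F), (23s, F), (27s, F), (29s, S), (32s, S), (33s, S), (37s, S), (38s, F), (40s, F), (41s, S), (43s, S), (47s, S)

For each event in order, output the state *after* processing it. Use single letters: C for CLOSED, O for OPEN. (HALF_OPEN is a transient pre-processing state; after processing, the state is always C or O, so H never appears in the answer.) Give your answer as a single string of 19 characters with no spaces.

Answer: CCCCCOOOOOOCCCCCCCC

Derivation:
State after each event:
  event#1 t=0s outcome=F: state=CLOSED
  event#2 t=3s outcome=F: state=CLOSED
  event#3 t=5s outcome=S: state=CLOSED
  event#4 t=9s outcome=F: state=CLOSED
  event#5 t=10s outcome=F: state=CLOSED
  event#6 t=14s outcome=F: state=OPEN
  event#7 t=15s outcome=F: state=OPEN
  event#8 t=19s outcome=F: state=OPEN
  event#9 t=23s outcome=F: state=OPEN
  event#10 t=27s outcome=F: state=OPEN
  event#11 t=29s outcome=S: state=OPEN
  event#12 t=32s outcome=S: state=CLOSED
  event#13 t=33s outcome=S: state=CLOSED
  event#14 t=37s outcome=S: state=CLOSED
  event#15 t=38s outcome=F: state=CLOSED
  event#16 t=40s outcome=F: state=CLOSED
  event#17 t=41s outcome=S: state=CLOSED
  event#18 t=43s outcome=S: state=CLOSED
  event#19 t=47s outcome=S: state=CLOSED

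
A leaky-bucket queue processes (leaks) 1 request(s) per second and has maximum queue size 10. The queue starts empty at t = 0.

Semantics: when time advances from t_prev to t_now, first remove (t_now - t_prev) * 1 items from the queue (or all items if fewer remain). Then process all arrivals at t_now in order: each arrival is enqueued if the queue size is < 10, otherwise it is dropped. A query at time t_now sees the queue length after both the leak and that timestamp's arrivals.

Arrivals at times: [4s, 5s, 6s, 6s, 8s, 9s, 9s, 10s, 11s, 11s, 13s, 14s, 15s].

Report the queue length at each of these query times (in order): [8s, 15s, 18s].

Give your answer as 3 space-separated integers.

Queue lengths at query times:
  query t=8s: backlog = 1
  query t=15s: backlog = 2
  query t=18s: backlog = 0

Answer: 1 2 0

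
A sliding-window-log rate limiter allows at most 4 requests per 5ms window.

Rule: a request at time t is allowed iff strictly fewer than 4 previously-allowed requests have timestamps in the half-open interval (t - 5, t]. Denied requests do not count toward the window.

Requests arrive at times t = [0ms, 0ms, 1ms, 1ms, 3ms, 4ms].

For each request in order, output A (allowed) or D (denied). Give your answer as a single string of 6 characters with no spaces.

Tracking allowed requests in the window:
  req#1 t=0ms: ALLOW
  req#2 t=0ms: ALLOW
  req#3 t=1ms: ALLOW
  req#4 t=1ms: ALLOW
  req#5 t=3ms: DENY
  req#6 t=4ms: DENY

Answer: AAAADD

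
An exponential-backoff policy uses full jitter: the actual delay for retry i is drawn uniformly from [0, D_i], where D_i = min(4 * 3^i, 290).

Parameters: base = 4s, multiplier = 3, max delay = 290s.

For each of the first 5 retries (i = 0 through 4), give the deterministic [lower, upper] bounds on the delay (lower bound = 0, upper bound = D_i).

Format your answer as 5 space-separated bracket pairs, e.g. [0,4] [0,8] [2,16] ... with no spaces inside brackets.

Computing bounds per retry:
  i=0: D_i=min(4*3^0,290)=4, bounds=[0,4]
  i=1: D_i=min(4*3^1,290)=12, bounds=[0,12]
  i=2: D_i=min(4*3^2,290)=36, bounds=[0,36]
  i=3: D_i=min(4*3^3,290)=108, bounds=[0,108]
  i=4: D_i=min(4*3^4,290)=290, bounds=[0,290]

Answer: [0,4] [0,12] [0,36] [0,108] [0,290]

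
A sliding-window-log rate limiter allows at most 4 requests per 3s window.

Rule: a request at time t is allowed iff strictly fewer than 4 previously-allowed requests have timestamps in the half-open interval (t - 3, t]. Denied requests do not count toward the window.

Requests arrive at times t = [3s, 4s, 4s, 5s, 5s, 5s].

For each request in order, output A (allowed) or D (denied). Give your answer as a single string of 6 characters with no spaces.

Answer: AAAADD

Derivation:
Tracking allowed requests in the window:
  req#1 t=3s: ALLOW
  req#2 t=4s: ALLOW
  req#3 t=4s: ALLOW
  req#4 t=5s: ALLOW
  req#5 t=5s: DENY
  req#6 t=5s: DENY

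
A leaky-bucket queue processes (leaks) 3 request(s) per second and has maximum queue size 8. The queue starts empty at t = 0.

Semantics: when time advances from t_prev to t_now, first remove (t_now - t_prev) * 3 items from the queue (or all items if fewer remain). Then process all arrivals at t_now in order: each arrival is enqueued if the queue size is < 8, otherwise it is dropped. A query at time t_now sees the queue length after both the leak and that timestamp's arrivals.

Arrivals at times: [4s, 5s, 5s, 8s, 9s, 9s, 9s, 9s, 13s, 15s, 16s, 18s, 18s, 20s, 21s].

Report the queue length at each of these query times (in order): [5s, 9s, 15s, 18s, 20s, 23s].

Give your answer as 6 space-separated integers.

Answer: 2 4 1 2 1 0

Derivation:
Queue lengths at query times:
  query t=5s: backlog = 2
  query t=9s: backlog = 4
  query t=15s: backlog = 1
  query t=18s: backlog = 2
  query t=20s: backlog = 1
  query t=23s: backlog = 0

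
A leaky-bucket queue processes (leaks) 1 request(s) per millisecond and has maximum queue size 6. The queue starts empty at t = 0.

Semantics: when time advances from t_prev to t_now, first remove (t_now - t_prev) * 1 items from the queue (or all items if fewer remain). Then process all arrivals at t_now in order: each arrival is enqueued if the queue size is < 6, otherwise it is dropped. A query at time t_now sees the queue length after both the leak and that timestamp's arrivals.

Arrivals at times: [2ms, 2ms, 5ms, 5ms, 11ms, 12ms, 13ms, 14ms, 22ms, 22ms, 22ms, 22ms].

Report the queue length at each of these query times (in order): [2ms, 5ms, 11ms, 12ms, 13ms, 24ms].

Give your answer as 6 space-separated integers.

Queue lengths at query times:
  query t=2ms: backlog = 2
  query t=5ms: backlog = 2
  query t=11ms: backlog = 1
  query t=12ms: backlog = 1
  query t=13ms: backlog = 1
  query t=24ms: backlog = 2

Answer: 2 2 1 1 1 2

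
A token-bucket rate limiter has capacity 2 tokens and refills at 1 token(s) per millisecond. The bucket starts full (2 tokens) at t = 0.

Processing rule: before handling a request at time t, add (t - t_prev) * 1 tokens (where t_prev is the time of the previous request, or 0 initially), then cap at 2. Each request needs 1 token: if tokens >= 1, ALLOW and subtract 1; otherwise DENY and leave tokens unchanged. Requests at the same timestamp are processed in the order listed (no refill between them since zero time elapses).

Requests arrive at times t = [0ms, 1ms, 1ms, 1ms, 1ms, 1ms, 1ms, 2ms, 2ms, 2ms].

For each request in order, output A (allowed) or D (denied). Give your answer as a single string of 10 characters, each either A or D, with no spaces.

Simulating step by step:
  req#1 t=0ms: ALLOW
  req#2 t=1ms: ALLOW
  req#3 t=1ms: ALLOW
  req#4 t=1ms: DENY
  req#5 t=1ms: DENY
  req#6 t=1ms: DENY
  req#7 t=1ms: DENY
  req#8 t=2ms: ALLOW
  req#9 t=2ms: DENY
  req#10 t=2ms: DENY

Answer: AAADDDDADD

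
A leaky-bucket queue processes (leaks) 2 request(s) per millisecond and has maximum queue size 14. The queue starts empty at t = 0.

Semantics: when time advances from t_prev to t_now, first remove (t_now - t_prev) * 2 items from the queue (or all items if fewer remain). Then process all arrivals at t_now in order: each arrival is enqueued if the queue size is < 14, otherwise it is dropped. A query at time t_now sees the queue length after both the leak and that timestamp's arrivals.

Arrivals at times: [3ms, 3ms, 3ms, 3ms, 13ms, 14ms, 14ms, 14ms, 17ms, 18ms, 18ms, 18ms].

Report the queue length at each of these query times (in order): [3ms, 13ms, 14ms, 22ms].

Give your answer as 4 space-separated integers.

Answer: 4 1 3 0

Derivation:
Queue lengths at query times:
  query t=3ms: backlog = 4
  query t=13ms: backlog = 1
  query t=14ms: backlog = 3
  query t=22ms: backlog = 0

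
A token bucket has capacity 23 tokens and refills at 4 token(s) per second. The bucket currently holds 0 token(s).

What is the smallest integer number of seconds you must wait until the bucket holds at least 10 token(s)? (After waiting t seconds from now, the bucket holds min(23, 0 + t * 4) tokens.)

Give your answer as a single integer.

Need 0 + t * 4 >= 10, so t >= 10/4.
Smallest integer t = ceil(10/4) = 3.

Answer: 3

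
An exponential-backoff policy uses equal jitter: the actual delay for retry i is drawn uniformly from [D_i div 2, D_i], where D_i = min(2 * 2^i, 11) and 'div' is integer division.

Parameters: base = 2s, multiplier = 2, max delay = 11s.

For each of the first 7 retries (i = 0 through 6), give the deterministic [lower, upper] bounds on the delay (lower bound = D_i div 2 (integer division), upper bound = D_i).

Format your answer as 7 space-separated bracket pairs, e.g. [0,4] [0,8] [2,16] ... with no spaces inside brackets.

Computing bounds per retry:
  i=0: D_i=min(2*2^0,11)=2, bounds=[1,2]
  i=1: D_i=min(2*2^1,11)=4, bounds=[2,4]
  i=2: D_i=min(2*2^2,11)=8, bounds=[4,8]
  i=3: D_i=min(2*2^3,11)=11, bounds=[5,11]
  i=4: D_i=min(2*2^4,11)=11, bounds=[5,11]
  i=5: D_i=min(2*2^5,11)=11, bounds=[5,11]
  i=6: D_i=min(2*2^6,11)=11, bounds=[5,11]

Answer: [1,2] [2,4] [4,8] [5,11] [5,11] [5,11] [5,11]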